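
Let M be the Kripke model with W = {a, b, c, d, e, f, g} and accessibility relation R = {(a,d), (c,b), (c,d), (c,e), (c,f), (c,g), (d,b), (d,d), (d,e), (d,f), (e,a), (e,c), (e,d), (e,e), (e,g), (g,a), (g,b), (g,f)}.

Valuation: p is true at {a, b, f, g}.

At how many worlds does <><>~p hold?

5

a: successors {d}; <>~p there: d:T. ✓
b: no successors, so <><>~p fails. ✗
c: successors {b, d, e, f, g}; <>~p there: b:F, d:T, e:T, f:F, g:F. ✓
d: successors {b, d, e, f}; <>~p there: b:F, d:T, e:T, f:F. ✓
e: successors {a, c, d, e, g}; <>~p there: a:T, c:T, d:T, e:T, g:F. ✓
f: no successors, so <><>~p fails. ✗
g: successors {a, b, f}; <>~p there: a:T, b:F, f:F. ✓
Satisfying worlds: {a, c, d, e, g}.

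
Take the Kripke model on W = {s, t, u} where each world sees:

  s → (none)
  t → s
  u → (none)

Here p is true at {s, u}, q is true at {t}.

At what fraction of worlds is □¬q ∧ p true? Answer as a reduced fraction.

2/3

s: □¬q is T, p is T. ✓
t: □¬q is T, p is F. ✗
u: □¬q is T, p is T. ✓
That's 2 of 3 worlds, so 2/3.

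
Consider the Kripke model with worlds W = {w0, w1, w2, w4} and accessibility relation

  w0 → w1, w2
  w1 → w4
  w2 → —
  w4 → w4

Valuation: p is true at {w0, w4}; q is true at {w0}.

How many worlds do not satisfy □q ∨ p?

1

w0: □q is F, p is T. ✓
w1: □q is F, p is F. ✗
w2: □q is T, p is F. ✓
w4: □q is F, p is T. ✓
Satisfying worlds: {w0, w2, w4}.
So □q ∨ p fails at the other 1 world.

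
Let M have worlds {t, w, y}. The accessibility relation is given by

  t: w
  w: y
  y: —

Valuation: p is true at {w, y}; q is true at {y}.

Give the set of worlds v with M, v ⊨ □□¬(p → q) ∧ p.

t: □□¬(p → q) is F, p is F. ✗
w: □□¬(p → q) is T, p is T. ✓
y: □□¬(p → q) is T, p is T. ✓

{w, y}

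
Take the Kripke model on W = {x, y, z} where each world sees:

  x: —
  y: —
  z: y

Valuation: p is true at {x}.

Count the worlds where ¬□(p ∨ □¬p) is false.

x: □(p ∨ □¬p) is T. ✗
y: □(p ∨ □¬p) is T. ✗
z: □(p ∨ □¬p) is T. ✗
Satisfying worlds: ∅.
So ¬□(p ∨ □¬p) fails at the other 3 worlds.

3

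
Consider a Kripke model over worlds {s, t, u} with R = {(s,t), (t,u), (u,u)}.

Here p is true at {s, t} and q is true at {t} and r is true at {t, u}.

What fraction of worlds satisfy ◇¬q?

s: successors {t}; ¬q there: t:F. ✗
t: successors {u}; ¬q there: u:T. ✓
u: successors {u}; ¬q there: u:T. ✓
That's 2 of 3 worlds, so 2/3.

2/3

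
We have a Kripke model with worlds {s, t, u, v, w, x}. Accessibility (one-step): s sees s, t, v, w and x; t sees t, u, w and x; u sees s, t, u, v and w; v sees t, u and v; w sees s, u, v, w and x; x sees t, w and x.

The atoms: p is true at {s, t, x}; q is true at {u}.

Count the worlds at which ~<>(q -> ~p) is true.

0

s: <>(q -> ~p) is T. ✗
t: <>(q -> ~p) is T. ✗
u: <>(q -> ~p) is T. ✗
v: <>(q -> ~p) is T. ✗
w: <>(q -> ~p) is T. ✗
x: <>(q -> ~p) is T. ✗
Satisfying worlds: ∅.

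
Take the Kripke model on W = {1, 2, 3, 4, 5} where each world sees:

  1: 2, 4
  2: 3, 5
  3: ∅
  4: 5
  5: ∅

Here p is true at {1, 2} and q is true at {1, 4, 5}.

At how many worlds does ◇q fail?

2

1: successors {2, 4}; q there: 2:F, 4:T. ✓
2: successors {3, 5}; q there: 3:F, 5:T. ✓
3: no successors, so ◇q fails. ✗
4: successors {5}; q there: 5:T. ✓
5: no successors, so ◇q fails. ✗
Satisfying worlds: {1, 2, 4}.
So ◇q fails at the other 2 worlds.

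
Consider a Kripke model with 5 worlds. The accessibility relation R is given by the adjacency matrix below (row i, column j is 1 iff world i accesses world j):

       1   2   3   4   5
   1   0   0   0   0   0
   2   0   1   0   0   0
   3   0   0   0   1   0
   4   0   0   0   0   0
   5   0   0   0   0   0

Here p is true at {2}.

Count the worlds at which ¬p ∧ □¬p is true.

4

1: ¬p is T, □¬p is T. ✓
2: ¬p is F, □¬p is F. ✗
3: ¬p is T, □¬p is T. ✓
4: ¬p is T, □¬p is T. ✓
5: ¬p is T, □¬p is T. ✓
Satisfying worlds: {1, 3, 4, 5}.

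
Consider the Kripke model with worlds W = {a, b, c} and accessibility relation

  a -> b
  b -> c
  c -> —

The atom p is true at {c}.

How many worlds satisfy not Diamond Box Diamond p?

2

a: Diamond Box Diamond p is F. ✓
b: Diamond Box Diamond p is T. ✗
c: Diamond Box Diamond p is F. ✓
Satisfying worlds: {a, c}.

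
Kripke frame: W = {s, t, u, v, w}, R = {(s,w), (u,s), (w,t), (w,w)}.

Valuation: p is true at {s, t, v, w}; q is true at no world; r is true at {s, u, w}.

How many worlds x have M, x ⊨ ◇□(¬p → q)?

s: successors {w}; □(¬p → q) there: w:T. ✓
t: no successors, so ◇□(¬p → q) fails. ✗
u: successors {s}; □(¬p → q) there: s:T. ✓
v: no successors, so ◇□(¬p → q) fails. ✗
w: successors {t, w}; □(¬p → q) there: t:T, w:T. ✓
Satisfying worlds: {s, u, w}.

3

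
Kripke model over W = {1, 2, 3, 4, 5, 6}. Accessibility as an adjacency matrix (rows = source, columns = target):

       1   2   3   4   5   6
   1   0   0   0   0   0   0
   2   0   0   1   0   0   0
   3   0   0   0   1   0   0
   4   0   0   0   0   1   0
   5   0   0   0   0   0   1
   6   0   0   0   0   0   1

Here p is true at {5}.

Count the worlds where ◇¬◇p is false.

2

1: no successors, so ◇¬◇p fails. ✗
2: successors {3}; ¬◇p there: 3:T. ✓
3: successors {4}; ¬◇p there: 4:F. ✗
4: successors {5}; ¬◇p there: 5:T. ✓
5: successors {6}; ¬◇p there: 6:T. ✓
6: successors {6}; ¬◇p there: 6:T. ✓
Satisfying worlds: {2, 4, 5, 6}.
So ◇¬◇p fails at the other 2 worlds.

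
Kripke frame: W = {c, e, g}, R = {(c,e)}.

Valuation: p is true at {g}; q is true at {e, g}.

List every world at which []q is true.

c: successors {e}; q there: e:T. ✓
e: no successors, so []q holds vacuously. ✓
g: no successors, so []q holds vacuously. ✓

{c, e, g}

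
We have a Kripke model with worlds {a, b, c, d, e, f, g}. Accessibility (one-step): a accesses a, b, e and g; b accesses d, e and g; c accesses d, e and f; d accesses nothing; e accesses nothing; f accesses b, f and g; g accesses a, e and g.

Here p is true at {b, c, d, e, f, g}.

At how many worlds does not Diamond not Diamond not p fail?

5

a: Diamond not Diamond not p is T. ✗
b: Diamond not Diamond not p is T. ✗
c: Diamond not Diamond not p is T. ✗
d: Diamond not Diamond not p is F. ✓
e: Diamond not Diamond not p is F. ✓
f: Diamond not Diamond not p is T. ✗
g: Diamond not Diamond not p is T. ✗
Satisfying worlds: {d, e}.
So not Diamond not Diamond not p fails at the other 5 worlds.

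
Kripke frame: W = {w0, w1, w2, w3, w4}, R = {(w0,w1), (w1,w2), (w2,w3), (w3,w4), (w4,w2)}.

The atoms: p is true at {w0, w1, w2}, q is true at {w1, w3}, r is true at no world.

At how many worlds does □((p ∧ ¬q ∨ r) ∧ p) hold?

w0: successors {w1}; (p ∧ ¬q ∨ r) ∧ p there: w1:F. ✗
w1: successors {w2}; (p ∧ ¬q ∨ r) ∧ p there: w2:T. ✓
w2: successors {w3}; (p ∧ ¬q ∨ r) ∧ p there: w3:F. ✗
w3: successors {w4}; (p ∧ ¬q ∨ r) ∧ p there: w4:F. ✗
w4: successors {w2}; (p ∧ ¬q ∨ r) ∧ p there: w2:T. ✓
Satisfying worlds: {w1, w4}.

2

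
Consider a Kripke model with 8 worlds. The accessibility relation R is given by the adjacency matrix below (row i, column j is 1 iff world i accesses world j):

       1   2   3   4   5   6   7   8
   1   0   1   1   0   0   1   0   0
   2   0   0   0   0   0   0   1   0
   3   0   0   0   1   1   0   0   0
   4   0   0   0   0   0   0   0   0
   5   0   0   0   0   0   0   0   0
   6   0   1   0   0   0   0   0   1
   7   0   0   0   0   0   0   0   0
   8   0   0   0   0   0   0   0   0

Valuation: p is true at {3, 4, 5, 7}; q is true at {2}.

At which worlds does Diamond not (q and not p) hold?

1: successors {2, 3, 6}; not (q and not p) there: 2:F, 3:T, 6:T. ✓
2: successors {7}; not (q and not p) there: 7:T. ✓
3: successors {4, 5}; not (q and not p) there: 4:T, 5:T. ✓
4: no successors, so Diamond not (q and not p) fails. ✗
5: no successors, so Diamond not (q and not p) fails. ✗
6: successors {2, 8}; not (q and not p) there: 2:F, 8:T. ✓
7: no successors, so Diamond not (q and not p) fails. ✗
8: no successors, so Diamond not (q and not p) fails. ✗

{1, 2, 3, 6}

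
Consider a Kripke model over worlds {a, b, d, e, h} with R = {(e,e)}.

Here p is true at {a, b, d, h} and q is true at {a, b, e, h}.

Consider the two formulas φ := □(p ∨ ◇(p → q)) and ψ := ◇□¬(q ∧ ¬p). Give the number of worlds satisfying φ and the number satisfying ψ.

5 and 0

For □(p ∨ ◇(p → q)):
a: no successors, so □(p ∨ ◇(p → q)) holds vacuously. ✓
b: no successors, so □(p ∨ ◇(p → q)) holds vacuously. ✓
d: no successors, so □(p ∨ ◇(p → q)) holds vacuously. ✓
e: successors {e}; p ∨ ◇(p → q) there: e:T. ✓
h: no successors, so □(p ∨ ◇(p → q)) holds vacuously. ✓
— 5 worlds.
For ◇□¬(q ∧ ¬p):
a: no successors, so ◇□¬(q ∧ ¬p) fails. ✗
b: no successors, so ◇□¬(q ∧ ¬p) fails. ✗
d: no successors, so ◇□¬(q ∧ ¬p) fails. ✗
e: successors {e}; □¬(q ∧ ¬p) there: e:F. ✗
h: no successors, so ◇□¬(q ∧ ¬p) fails. ✗
— 0 worlds.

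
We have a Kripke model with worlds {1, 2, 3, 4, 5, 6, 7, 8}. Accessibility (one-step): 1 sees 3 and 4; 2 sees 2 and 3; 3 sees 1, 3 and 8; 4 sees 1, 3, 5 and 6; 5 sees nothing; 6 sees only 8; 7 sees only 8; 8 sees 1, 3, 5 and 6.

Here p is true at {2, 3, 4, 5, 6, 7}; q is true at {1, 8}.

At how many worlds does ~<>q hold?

1: <>q is F. ✓
2: <>q is F. ✓
3: <>q is T. ✗
4: <>q is T. ✗
5: <>q is F. ✓
6: <>q is T. ✗
7: <>q is T. ✗
8: <>q is T. ✗
Satisfying worlds: {1, 2, 5}.

3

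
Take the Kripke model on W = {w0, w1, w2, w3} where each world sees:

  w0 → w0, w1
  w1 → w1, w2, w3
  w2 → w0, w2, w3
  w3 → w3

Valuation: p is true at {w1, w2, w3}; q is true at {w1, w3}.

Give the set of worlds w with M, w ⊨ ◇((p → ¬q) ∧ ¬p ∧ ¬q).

w0: successors {w0, w1}; (p → ¬q) ∧ ¬p ∧ ¬q there: w0:T, w1:F. ✓
w1: successors {w1, w2, w3}; (p → ¬q) ∧ ¬p ∧ ¬q there: w1:F, w2:F, w3:F. ✗
w2: successors {w0, w2, w3}; (p → ¬q) ∧ ¬p ∧ ¬q there: w0:T, w2:F, w3:F. ✓
w3: successors {w3}; (p → ¬q) ∧ ¬p ∧ ¬q there: w3:F. ✗

{w0, w2}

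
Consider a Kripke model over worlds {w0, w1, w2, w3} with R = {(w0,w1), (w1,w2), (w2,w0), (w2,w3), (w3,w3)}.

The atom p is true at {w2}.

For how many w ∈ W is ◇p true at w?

1

w0: successors {w1}; p there: w1:F. ✗
w1: successors {w2}; p there: w2:T. ✓
w2: successors {w0, w3}; p there: w0:F, w3:F. ✗
w3: successors {w3}; p there: w3:F. ✗
Satisfying worlds: {w1}.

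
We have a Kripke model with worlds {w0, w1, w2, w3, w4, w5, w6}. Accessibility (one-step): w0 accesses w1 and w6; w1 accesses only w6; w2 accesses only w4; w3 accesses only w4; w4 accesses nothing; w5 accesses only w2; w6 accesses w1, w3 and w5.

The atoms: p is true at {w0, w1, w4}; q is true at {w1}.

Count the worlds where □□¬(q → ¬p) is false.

w0: successors {w1, w6}; □¬(q → ¬p) there: w1:F, w6:F. ✗
w1: successors {w6}; □¬(q → ¬p) there: w6:F. ✗
w2: successors {w4}; □¬(q → ¬p) there: w4:T. ✓
w3: successors {w4}; □¬(q → ¬p) there: w4:T. ✓
w4: no successors, so □□¬(q → ¬p) holds vacuously. ✓
w5: successors {w2}; □¬(q → ¬p) there: w2:F. ✗
w6: successors {w1, w3, w5}; □¬(q → ¬p) there: w1:F, w3:F, w5:F. ✗
Satisfying worlds: {w2, w3, w4}.
So □□¬(q → ¬p) fails at the other 4 worlds.

4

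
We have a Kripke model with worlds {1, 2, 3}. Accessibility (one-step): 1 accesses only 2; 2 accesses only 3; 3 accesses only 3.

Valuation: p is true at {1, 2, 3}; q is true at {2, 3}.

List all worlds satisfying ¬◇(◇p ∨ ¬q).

∅

1: ◇(◇p ∨ ¬q) is T. ✗
2: ◇(◇p ∨ ¬q) is T. ✗
3: ◇(◇p ∨ ¬q) is T. ✗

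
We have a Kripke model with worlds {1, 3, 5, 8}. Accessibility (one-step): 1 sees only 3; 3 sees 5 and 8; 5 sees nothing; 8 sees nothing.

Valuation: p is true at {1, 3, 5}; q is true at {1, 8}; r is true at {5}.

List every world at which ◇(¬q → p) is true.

1: successors {3}; ¬q → p there: 3:T. ✓
3: successors {5, 8}; ¬q → p there: 5:T, 8:T. ✓
5: no successors, so ◇(¬q → p) fails. ✗
8: no successors, so ◇(¬q → p) fails. ✗

{1, 3}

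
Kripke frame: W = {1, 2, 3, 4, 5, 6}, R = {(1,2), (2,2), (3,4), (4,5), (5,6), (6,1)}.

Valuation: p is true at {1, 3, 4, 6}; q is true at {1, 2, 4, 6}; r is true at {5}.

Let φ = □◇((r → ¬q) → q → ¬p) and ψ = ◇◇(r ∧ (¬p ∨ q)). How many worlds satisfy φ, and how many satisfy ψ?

For □◇((r → ¬q) → q → ¬p):
1: successors {2}; ◇((r → ¬q) → q → ¬p) there: 2:T. ✓
2: successors {2}; ◇((r → ¬q) → q → ¬p) there: 2:T. ✓
3: successors {4}; ◇((r → ¬q) → q → ¬p) there: 4:T. ✓
4: successors {5}; ◇((r → ¬q) → q → ¬p) there: 5:F. ✗
5: successors {6}; ◇((r → ¬q) → q → ¬p) there: 6:F. ✗
6: successors {1}; ◇((r → ¬q) → q → ¬p) there: 1:T. ✓
— 4 worlds.
For ◇◇(r ∧ (¬p ∨ q)):
1: successors {2}; ◇(r ∧ (¬p ∨ q)) there: 2:F. ✗
2: successors {2}; ◇(r ∧ (¬p ∨ q)) there: 2:F. ✗
3: successors {4}; ◇(r ∧ (¬p ∨ q)) there: 4:T. ✓
4: successors {5}; ◇(r ∧ (¬p ∨ q)) there: 5:F. ✗
5: successors {6}; ◇(r ∧ (¬p ∨ q)) there: 6:F. ✗
6: successors {1}; ◇(r ∧ (¬p ∨ q)) there: 1:F. ✗
— 1 world.

4 and 1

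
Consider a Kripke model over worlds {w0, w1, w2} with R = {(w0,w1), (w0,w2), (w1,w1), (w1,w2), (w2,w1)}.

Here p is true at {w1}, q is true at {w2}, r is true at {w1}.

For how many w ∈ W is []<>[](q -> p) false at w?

w0: successors {w1, w2}; <>[](q -> p) there: w1:T, w2:F. ✗
w1: successors {w1, w2}; <>[](q -> p) there: w1:T, w2:F. ✗
w2: successors {w1}; <>[](q -> p) there: w1:T. ✓
Satisfying worlds: {w2}.
So []<>[](q -> p) fails at the other 2 worlds.

2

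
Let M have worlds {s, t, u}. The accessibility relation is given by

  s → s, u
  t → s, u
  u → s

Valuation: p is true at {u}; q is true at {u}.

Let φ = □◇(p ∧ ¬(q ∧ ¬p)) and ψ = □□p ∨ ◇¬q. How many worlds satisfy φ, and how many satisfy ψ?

For □◇(p ∧ ¬(q ∧ ¬p)):
s: successors {s, u}; ◇(p ∧ ¬(q ∧ ¬p)) there: s:T, u:F. ✗
t: successors {s, u}; ◇(p ∧ ¬(q ∧ ¬p)) there: s:T, u:F. ✗
u: successors {s}; ◇(p ∧ ¬(q ∧ ¬p)) there: s:T. ✓
— 1 world.
For □□p ∨ ◇¬q:
s: □□p is F, ◇¬q is T. ✓
t: □□p is F, ◇¬q is T. ✓
u: □□p is F, ◇¬q is T. ✓
— 3 worlds.

1 and 3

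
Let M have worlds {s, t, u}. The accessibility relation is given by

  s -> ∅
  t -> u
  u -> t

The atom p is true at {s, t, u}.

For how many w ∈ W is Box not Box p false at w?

2

s: no successors, so Box not Box p holds vacuously. ✓
t: successors {u}; not Box p there: u:F. ✗
u: successors {t}; not Box p there: t:F. ✗
Satisfying worlds: {s}.
So Box not Box p fails at the other 2 worlds.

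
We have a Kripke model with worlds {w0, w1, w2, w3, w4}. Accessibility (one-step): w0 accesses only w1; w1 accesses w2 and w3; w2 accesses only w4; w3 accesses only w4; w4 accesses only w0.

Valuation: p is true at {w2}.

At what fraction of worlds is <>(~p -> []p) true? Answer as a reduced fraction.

w0: successors {w1}; ~p -> []p there: w1:F. ✗
w1: successors {w2, w3}; ~p -> []p there: w2:T, w3:F. ✓
w2: successors {w4}; ~p -> []p there: w4:F. ✗
w3: successors {w4}; ~p -> []p there: w4:F. ✗
w4: successors {w0}; ~p -> []p there: w0:F. ✗
That's 1 of 5 worlds, so 1/5.

1/5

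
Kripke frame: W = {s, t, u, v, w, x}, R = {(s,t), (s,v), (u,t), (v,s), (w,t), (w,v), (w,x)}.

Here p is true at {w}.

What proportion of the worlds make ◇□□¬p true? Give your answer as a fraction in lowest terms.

s: successors {t, v}; □□¬p there: t:T, v:T. ✓
t: no successors, so ◇□□¬p fails. ✗
u: successors {t}; □□¬p there: t:T. ✓
v: successors {s}; □□¬p there: s:T. ✓
w: successors {t, v, x}; □□¬p there: t:T, v:T, x:T. ✓
x: no successors, so ◇□□¬p fails. ✗
That's 4 of 6 worlds, so 4/6 = 2/3.

2/3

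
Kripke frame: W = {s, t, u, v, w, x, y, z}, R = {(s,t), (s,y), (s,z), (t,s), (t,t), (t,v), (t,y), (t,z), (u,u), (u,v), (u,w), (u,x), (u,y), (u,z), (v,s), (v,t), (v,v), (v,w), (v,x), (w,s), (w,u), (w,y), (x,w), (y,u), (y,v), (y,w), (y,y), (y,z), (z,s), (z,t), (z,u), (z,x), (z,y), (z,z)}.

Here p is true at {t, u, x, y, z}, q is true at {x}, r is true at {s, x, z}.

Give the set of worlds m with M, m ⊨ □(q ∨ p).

s: successors {t, y, z}; q ∨ p there: t:T, y:T, z:T. ✓
t: successors {s, t, v, y, z}; q ∨ p there: s:F, t:T, v:F, y:T, z:T. ✗
u: successors {u, v, w, x, y, z}; q ∨ p there: u:T, v:F, w:F, x:T, y:T, z:T. ✗
v: successors {s, t, v, w, x}; q ∨ p there: s:F, t:T, v:F, w:F, x:T. ✗
w: successors {s, u, y}; q ∨ p there: s:F, u:T, y:T. ✗
x: successors {w}; q ∨ p there: w:F. ✗
y: successors {u, v, w, y, z}; q ∨ p there: u:T, v:F, w:F, y:T, z:T. ✗
z: successors {s, t, u, x, y, z}; q ∨ p there: s:F, t:T, u:T, x:T, y:T, z:T. ✗

{s}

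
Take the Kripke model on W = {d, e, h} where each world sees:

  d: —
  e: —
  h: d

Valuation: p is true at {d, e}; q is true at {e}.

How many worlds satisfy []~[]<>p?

d: no successors, so []~[]<>p holds vacuously. ✓
e: no successors, so []~[]<>p holds vacuously. ✓
h: successors {d}; ~[]<>p there: d:F. ✗
Satisfying worlds: {d, e}.

2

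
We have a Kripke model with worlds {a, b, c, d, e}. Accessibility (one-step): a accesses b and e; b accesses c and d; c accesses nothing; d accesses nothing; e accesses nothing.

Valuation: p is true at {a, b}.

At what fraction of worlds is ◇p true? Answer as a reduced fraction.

1/5

a: successors {b, e}; p there: b:T, e:F. ✓
b: successors {c, d}; p there: c:F, d:F. ✗
c: no successors, so ◇p fails. ✗
d: no successors, so ◇p fails. ✗
e: no successors, so ◇p fails. ✗
That's 1 of 5 worlds, so 1/5.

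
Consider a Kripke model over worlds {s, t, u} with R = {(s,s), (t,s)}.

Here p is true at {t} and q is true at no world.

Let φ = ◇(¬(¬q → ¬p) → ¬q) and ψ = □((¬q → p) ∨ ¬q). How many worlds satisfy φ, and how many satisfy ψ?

For ◇(¬(¬q → ¬p) → ¬q):
s: successors {s}; ¬(¬q → ¬p) → ¬q there: s:T. ✓
t: successors {s}; ¬(¬q → ¬p) → ¬q there: s:T. ✓
u: no successors, so ◇(¬(¬q → ¬p) → ¬q) fails. ✗
— 2 worlds.
For □((¬q → p) ∨ ¬q):
s: successors {s}; (¬q → p) ∨ ¬q there: s:T. ✓
t: successors {s}; (¬q → p) ∨ ¬q there: s:T. ✓
u: no successors, so □((¬q → p) ∨ ¬q) holds vacuously. ✓
— 3 worlds.

2 and 3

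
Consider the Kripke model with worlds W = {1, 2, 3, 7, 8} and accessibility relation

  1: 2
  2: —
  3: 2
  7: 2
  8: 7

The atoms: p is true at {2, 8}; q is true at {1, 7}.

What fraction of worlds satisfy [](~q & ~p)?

1/5

1: successors {2}; ~q & ~p there: 2:F. ✗
2: no successors, so [](~q & ~p) holds vacuously. ✓
3: successors {2}; ~q & ~p there: 2:F. ✗
7: successors {2}; ~q & ~p there: 2:F. ✗
8: successors {7}; ~q & ~p there: 7:F. ✗
That's 1 of 5 worlds, so 1/5.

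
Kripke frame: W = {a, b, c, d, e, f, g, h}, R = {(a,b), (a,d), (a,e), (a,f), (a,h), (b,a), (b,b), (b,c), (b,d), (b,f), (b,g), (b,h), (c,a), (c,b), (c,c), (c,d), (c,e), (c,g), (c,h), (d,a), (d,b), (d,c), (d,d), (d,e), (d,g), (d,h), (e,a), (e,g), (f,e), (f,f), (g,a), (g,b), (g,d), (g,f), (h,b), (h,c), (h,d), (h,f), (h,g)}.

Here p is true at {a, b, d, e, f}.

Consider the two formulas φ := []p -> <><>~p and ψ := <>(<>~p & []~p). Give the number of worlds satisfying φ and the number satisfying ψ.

8 and 0

For []p -> <><>~p:
a: []p is F, <><>~p is T. ✓
b: []p is F, <><>~p is T. ✓
c: []p is F, <><>~p is T. ✓
d: []p is F, <><>~p is T. ✓
e: []p is F, <><>~p is T. ✓
f: []p is T, <><>~p is T. ✓
g: []p is T, <><>~p is T. ✓
h: []p is F, <><>~p is T. ✓
— 8 worlds.
For <>(<>~p & []~p):
a: successors {b, d, e, f, h}; <>~p & []~p there: b:F, d:F, e:F, f:F, h:F. ✗
b: successors {a, b, c, d, f, g, h}; <>~p & []~p there: a:F, b:F, c:F, d:F, f:F, g:F, h:F. ✗
c: successors {a, b, c, d, e, g, h}; <>~p & []~p there: a:F, b:F, c:F, d:F, e:F, g:F, h:F. ✗
d: successors {a, b, c, d, e, g, h}; <>~p & []~p there: a:F, b:F, c:F, d:F, e:F, g:F, h:F. ✗
e: successors {a, g}; <>~p & []~p there: a:F, g:F. ✗
f: successors {e, f}; <>~p & []~p there: e:F, f:F. ✗
g: successors {a, b, d, f}; <>~p & []~p there: a:F, b:F, d:F, f:F. ✗
h: successors {b, c, d, f, g}; <>~p & []~p there: b:F, c:F, d:F, f:F, g:F. ✗
— 0 worlds.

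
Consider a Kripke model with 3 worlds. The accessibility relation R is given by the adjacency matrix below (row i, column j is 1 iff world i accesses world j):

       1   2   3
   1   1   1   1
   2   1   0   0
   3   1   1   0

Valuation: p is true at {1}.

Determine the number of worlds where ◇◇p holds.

3

1: successors {1, 2, 3}; ◇p there: 1:T, 2:T, 3:T. ✓
2: successors {1}; ◇p there: 1:T. ✓
3: successors {1, 2}; ◇p there: 1:T, 2:T. ✓
Satisfying worlds: {1, 2, 3}.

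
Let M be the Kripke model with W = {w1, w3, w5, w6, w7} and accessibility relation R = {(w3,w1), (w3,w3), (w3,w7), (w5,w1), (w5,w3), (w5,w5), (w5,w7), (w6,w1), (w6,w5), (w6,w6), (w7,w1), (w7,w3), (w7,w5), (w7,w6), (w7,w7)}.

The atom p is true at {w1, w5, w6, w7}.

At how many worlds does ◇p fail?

w1: no successors, so ◇p fails. ✗
w3: successors {w1, w3, w7}; p there: w1:T, w3:F, w7:T. ✓
w5: successors {w1, w3, w5, w7}; p there: w1:T, w3:F, w5:T, w7:T. ✓
w6: successors {w1, w5, w6}; p there: w1:T, w5:T, w6:T. ✓
w7: successors {w1, w3, w5, w6, w7}; p there: w1:T, w3:F, w5:T, w6:T, w7:T. ✓
Satisfying worlds: {w3, w5, w6, w7}.
So ◇p fails at the other 1 world.

1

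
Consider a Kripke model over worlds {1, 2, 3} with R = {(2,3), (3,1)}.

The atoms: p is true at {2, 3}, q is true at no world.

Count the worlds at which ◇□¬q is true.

2

1: no successors, so ◇□¬q fails. ✗
2: successors {3}; □¬q there: 3:T. ✓
3: successors {1}; □¬q there: 1:T. ✓
Satisfying worlds: {2, 3}.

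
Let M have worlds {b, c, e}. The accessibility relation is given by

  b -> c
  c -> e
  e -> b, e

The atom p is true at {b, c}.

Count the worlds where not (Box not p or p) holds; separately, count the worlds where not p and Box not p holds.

For not (Box not p or p):
b: Box not p or p is T. ✗
c: Box not p or p is T. ✗
e: Box not p or p is F. ✓
— 1 world.
For not p and Box not p:
b: not p is F, Box not p is F. ✗
c: not p is F, Box not p is T. ✗
e: not p is T, Box not p is F. ✗
— 0 worlds.

1 and 0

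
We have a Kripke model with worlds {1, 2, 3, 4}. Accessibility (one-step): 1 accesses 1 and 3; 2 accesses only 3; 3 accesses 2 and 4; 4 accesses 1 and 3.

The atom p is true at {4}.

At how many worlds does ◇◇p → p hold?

1: ◇◇p is T, p is F. ✗
2: ◇◇p is T, p is F. ✗
3: ◇◇p is F, p is F. ✓
4: ◇◇p is T, p is T. ✓
Satisfying worlds: {3, 4}.

2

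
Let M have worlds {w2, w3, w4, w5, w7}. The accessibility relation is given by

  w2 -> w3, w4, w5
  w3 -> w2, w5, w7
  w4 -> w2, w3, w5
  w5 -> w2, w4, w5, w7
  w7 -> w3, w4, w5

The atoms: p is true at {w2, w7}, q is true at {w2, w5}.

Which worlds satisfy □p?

w2: successors {w3, w4, w5}; p there: w3:F, w4:F, w5:F. ✗
w3: successors {w2, w5, w7}; p there: w2:T, w5:F, w7:T. ✗
w4: successors {w2, w3, w5}; p there: w2:T, w3:F, w5:F. ✗
w5: successors {w2, w4, w5, w7}; p there: w2:T, w4:F, w5:F, w7:T. ✗
w7: successors {w3, w4, w5}; p there: w3:F, w4:F, w5:F. ✗

∅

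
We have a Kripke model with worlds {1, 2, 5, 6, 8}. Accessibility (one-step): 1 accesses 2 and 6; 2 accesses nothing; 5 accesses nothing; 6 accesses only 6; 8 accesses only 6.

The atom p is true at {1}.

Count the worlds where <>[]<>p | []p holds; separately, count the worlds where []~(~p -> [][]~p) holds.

For <>[]<>p | []p:
1: <>[]<>p is T, []p is F. ✓
2: <>[]<>p is F, []p is T. ✓
5: <>[]<>p is F, []p is T. ✓
6: <>[]<>p is F, []p is F. ✗
8: <>[]<>p is F, []p is F. ✗
— 3 worlds.
For []~(~p -> [][]~p):
1: successors {2, 6}; ~(~p -> [][]~p) there: 2:F, 6:F. ✗
2: no successors, so []~(~p -> [][]~p) holds vacuously. ✓
5: no successors, so []~(~p -> [][]~p) holds vacuously. ✓
6: successors {6}; ~(~p -> [][]~p) there: 6:F. ✗
8: successors {6}; ~(~p -> [][]~p) there: 6:F. ✗
— 2 worlds.

3 and 2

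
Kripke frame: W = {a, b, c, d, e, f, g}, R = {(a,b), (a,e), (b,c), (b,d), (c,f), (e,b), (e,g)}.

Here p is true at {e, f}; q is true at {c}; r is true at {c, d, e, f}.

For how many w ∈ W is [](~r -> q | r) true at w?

5

a: successors {b, e}; ~r -> q | r there: b:F, e:T. ✗
b: successors {c, d}; ~r -> q | r there: c:T, d:T. ✓
c: successors {f}; ~r -> q | r there: f:T. ✓
d: no successors, so [](~r -> q | r) holds vacuously. ✓
e: successors {b, g}; ~r -> q | r there: b:F, g:F. ✗
f: no successors, so [](~r -> q | r) holds vacuously. ✓
g: no successors, so [](~r -> q | r) holds vacuously. ✓
Satisfying worlds: {b, c, d, f, g}.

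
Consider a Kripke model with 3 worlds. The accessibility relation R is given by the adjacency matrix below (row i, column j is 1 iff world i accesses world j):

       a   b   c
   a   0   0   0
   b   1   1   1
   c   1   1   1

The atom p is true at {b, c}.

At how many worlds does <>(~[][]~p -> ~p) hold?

2

a: no successors, so <>(~[][]~p -> ~p) fails. ✗
b: successors {a, b, c}; ~[][]~p -> ~p there: a:T, b:F, c:F. ✓
c: successors {a, b, c}; ~[][]~p -> ~p there: a:T, b:F, c:F. ✓
Satisfying worlds: {b, c}.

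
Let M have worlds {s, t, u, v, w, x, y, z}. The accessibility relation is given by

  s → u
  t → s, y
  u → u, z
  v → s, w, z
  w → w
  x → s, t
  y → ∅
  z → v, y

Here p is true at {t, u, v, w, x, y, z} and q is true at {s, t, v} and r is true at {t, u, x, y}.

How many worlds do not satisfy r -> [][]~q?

2

s: r is F, [][]~q is T. ✓
t: r is T, [][]~q is T. ✓
u: r is T, [][]~q is F. ✗
v: r is F, [][]~q is F. ✓
w: r is F, [][]~q is T. ✓
x: r is T, [][]~q is F. ✗
y: r is T, [][]~q is T. ✓
z: r is F, [][]~q is F. ✓
Satisfying worlds: {s, t, v, w, y, z}.
So r -> [][]~q fails at the other 2 worlds.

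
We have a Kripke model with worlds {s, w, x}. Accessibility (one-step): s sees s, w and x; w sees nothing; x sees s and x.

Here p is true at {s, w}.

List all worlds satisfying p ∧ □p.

s: p is T, □p is F. ✗
w: p is T, □p is T. ✓
x: p is F, □p is F. ✗

{w}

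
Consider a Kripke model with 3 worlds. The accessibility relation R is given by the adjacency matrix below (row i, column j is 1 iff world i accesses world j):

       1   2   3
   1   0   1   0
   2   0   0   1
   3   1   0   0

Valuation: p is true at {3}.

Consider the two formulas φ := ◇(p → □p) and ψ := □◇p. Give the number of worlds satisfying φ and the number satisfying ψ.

2 and 1

For ◇(p → □p):
1: successors {2}; p → □p there: 2:T. ✓
2: successors {3}; p → □p there: 3:F. ✗
3: successors {1}; p → □p there: 1:T. ✓
— 2 worlds.
For □◇p:
1: successors {2}; ◇p there: 2:T. ✓
2: successors {3}; ◇p there: 3:F. ✗
3: successors {1}; ◇p there: 1:F. ✗
— 1 world.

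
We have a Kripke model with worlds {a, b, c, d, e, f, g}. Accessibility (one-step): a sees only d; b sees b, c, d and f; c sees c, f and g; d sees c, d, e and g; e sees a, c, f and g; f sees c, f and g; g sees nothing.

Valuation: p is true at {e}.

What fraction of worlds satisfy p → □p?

a: p is F, □p is F. ✓
b: p is F, □p is F. ✓
c: p is F, □p is F. ✓
d: p is F, □p is F. ✓
e: p is T, □p is F. ✗
f: p is F, □p is F. ✓
g: p is F, □p is T. ✓
That's 6 of 7 worlds, so 6/7.

6/7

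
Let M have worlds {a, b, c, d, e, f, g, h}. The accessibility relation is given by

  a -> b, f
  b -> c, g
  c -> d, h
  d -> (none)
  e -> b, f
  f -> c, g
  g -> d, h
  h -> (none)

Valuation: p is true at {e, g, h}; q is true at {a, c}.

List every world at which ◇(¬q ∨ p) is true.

{a, b, c, e, f, g}

a: successors {b, f}; ¬q ∨ p there: b:T, f:T. ✓
b: successors {c, g}; ¬q ∨ p there: c:F, g:T. ✓
c: successors {d, h}; ¬q ∨ p there: d:T, h:T. ✓
d: no successors, so ◇(¬q ∨ p) fails. ✗
e: successors {b, f}; ¬q ∨ p there: b:T, f:T. ✓
f: successors {c, g}; ¬q ∨ p there: c:F, g:T. ✓
g: successors {d, h}; ¬q ∨ p there: d:T, h:T. ✓
h: no successors, so ◇(¬q ∨ p) fails. ✗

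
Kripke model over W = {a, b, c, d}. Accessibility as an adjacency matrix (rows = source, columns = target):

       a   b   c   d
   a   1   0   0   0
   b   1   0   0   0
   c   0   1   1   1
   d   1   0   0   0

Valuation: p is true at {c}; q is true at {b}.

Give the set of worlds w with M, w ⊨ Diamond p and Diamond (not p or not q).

a: Diamond p is F, Diamond (not p or not q) is T. ✗
b: Diamond p is F, Diamond (not p or not q) is T. ✗
c: Diamond p is T, Diamond (not p or not q) is T. ✓
d: Diamond p is F, Diamond (not p or not q) is T. ✗

{c}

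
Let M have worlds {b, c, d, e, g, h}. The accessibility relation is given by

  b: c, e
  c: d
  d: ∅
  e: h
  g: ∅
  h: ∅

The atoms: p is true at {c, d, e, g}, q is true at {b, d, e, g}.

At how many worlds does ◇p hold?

2

b: successors {c, e}; p there: c:T, e:T. ✓
c: successors {d}; p there: d:T. ✓
d: no successors, so ◇p fails. ✗
e: successors {h}; p there: h:F. ✗
g: no successors, so ◇p fails. ✗
h: no successors, so ◇p fails. ✗
Satisfying worlds: {b, c}.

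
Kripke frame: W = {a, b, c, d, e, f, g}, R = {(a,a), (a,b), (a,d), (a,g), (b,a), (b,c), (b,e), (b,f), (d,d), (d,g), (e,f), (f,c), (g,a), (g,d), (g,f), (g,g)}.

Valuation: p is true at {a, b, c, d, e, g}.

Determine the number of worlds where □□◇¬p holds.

a: successors {a, b, d, g}; □◇¬p there: a:F, b:F, d:F, g:F. ✗
b: successors {a, c, e, f}; □◇¬p there: a:F, c:T, e:F, f:F. ✗
c: no successors, so □□◇¬p holds vacuously. ✓
d: successors {d, g}; □◇¬p there: d:F, g:F. ✗
e: successors {f}; □◇¬p there: f:F. ✗
f: successors {c}; □◇¬p there: c:T. ✓
g: successors {a, d, f, g}; □◇¬p there: a:F, d:F, f:F, g:F. ✗
Satisfying worlds: {c, f}.

2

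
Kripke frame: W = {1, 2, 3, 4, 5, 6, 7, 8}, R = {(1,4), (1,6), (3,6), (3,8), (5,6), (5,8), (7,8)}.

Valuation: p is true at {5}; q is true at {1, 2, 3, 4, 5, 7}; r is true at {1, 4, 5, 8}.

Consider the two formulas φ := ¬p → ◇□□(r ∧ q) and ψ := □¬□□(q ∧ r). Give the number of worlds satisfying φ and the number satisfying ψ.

4 and 4

For ¬p → ◇□□(r ∧ q):
1: ¬p is T, ◇□□(r ∧ q) is T. ✓
2: ¬p is T, ◇□□(r ∧ q) is F. ✗
3: ¬p is T, ◇□□(r ∧ q) is T. ✓
4: ¬p is T, ◇□□(r ∧ q) is F. ✗
5: ¬p is F, ◇□□(r ∧ q) is T. ✓
6: ¬p is T, ◇□□(r ∧ q) is F. ✗
7: ¬p is T, ◇□□(r ∧ q) is T. ✓
8: ¬p is T, ◇□□(r ∧ q) is F. ✗
— 4 worlds.
For □¬□□(q ∧ r):
1: successors {4, 6}; ¬□□(q ∧ r) there: 4:F, 6:F. ✗
2: no successors, so □¬□□(q ∧ r) holds vacuously. ✓
3: successors {6, 8}; ¬□□(q ∧ r) there: 6:F, 8:F. ✗
4: no successors, so □¬□□(q ∧ r) holds vacuously. ✓
5: successors {6, 8}; ¬□□(q ∧ r) there: 6:F, 8:F. ✗
6: no successors, so □¬□□(q ∧ r) holds vacuously. ✓
7: successors {8}; ¬□□(q ∧ r) there: 8:F. ✗
8: no successors, so □¬□□(q ∧ r) holds vacuously. ✓
— 4 worlds.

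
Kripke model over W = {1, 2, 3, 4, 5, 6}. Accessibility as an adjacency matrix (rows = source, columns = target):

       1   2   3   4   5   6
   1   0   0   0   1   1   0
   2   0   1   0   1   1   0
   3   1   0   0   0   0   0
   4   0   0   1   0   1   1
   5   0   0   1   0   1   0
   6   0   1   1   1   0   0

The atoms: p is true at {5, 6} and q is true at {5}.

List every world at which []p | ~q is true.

1: []p is F, ~q is T. ✓
2: []p is F, ~q is T. ✓
3: []p is F, ~q is T. ✓
4: []p is F, ~q is T. ✓
5: []p is F, ~q is F. ✗
6: []p is F, ~q is T. ✓

{1, 2, 3, 4, 6}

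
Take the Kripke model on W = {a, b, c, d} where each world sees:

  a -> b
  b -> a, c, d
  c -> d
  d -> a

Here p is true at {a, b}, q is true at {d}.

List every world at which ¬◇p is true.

{c}

a: ◇p is T. ✗
b: ◇p is T. ✗
c: ◇p is F. ✓
d: ◇p is T. ✗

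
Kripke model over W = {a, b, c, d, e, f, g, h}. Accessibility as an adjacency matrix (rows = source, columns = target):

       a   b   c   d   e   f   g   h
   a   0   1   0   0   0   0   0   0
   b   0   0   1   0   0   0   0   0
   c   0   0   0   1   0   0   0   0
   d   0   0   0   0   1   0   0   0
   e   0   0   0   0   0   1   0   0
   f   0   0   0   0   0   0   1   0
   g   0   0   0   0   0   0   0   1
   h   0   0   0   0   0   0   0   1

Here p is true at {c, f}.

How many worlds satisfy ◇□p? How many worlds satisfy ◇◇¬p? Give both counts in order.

For ◇□p:
a: successors {b}; □p there: b:T. ✓
b: successors {c}; □p there: c:F. ✗
c: successors {d}; □p there: d:F. ✗
d: successors {e}; □p there: e:T. ✓
e: successors {f}; □p there: f:F. ✗
f: successors {g}; □p there: g:F. ✗
g: successors {h}; □p there: h:F. ✗
h: successors {h}; □p there: h:F. ✗
— 2 worlds.
For ◇◇¬p:
a: successors {b}; ◇¬p there: b:F. ✗
b: successors {c}; ◇¬p there: c:T. ✓
c: successors {d}; ◇¬p there: d:T. ✓
d: successors {e}; ◇¬p there: e:F. ✗
e: successors {f}; ◇¬p there: f:T. ✓
f: successors {g}; ◇¬p there: g:T. ✓
g: successors {h}; ◇¬p there: h:T. ✓
h: successors {h}; ◇¬p there: h:T. ✓
— 6 worlds.

2 and 6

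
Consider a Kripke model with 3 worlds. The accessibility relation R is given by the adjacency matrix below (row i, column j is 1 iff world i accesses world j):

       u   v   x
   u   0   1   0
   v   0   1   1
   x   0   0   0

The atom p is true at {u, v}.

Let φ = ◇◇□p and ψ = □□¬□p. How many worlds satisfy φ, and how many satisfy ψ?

2 and 1

For ◇◇□p:
u: successors {v}; ◇□p there: v:T. ✓
v: successors {v, x}; ◇□p there: v:T, x:F. ✓
x: no successors, so ◇◇□p fails. ✗
— 2 worlds.
For □□¬□p:
u: successors {v}; □¬□p there: v:F. ✗
v: successors {v, x}; □¬□p there: v:F, x:T. ✗
x: no successors, so □□¬□p holds vacuously. ✓
— 1 world.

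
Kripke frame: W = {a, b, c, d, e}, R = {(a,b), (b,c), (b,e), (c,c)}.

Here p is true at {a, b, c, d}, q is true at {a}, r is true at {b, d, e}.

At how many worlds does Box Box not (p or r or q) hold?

2

a: successors {b}; Box not (p or r or q) there: b:F. ✗
b: successors {c, e}; Box not (p or r or q) there: c:F, e:T. ✗
c: successors {c}; Box not (p or r or q) there: c:F. ✗
d: no successors, so Box Box not (p or r or q) holds vacuously. ✓
e: no successors, so Box Box not (p or r or q) holds vacuously. ✓
Satisfying worlds: {d, e}.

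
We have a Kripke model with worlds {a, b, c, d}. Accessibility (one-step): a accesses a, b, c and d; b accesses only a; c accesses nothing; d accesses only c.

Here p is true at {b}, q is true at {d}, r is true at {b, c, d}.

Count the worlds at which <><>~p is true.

2

a: successors {a, b, c, d}; <>~p there: a:T, b:T, c:F, d:T. ✓
b: successors {a}; <>~p there: a:T. ✓
c: no successors, so <><>~p fails. ✗
d: successors {c}; <>~p there: c:F. ✗
Satisfying worlds: {a, b}.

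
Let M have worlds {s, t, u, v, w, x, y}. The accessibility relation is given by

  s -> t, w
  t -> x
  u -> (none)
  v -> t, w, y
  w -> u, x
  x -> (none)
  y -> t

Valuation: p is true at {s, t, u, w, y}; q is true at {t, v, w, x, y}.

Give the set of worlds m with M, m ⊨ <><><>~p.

{v}

s: successors {t, w}; <><>~p there: t:F, w:F. ✗
t: successors {x}; <><>~p there: x:F. ✗
u: no successors, so <><><>~p fails. ✗
v: successors {t, w, y}; <><>~p there: t:F, w:F, y:T. ✓
w: successors {u, x}; <><>~p there: u:F, x:F. ✗
x: no successors, so <><><>~p fails. ✗
y: successors {t}; <><>~p there: t:F. ✗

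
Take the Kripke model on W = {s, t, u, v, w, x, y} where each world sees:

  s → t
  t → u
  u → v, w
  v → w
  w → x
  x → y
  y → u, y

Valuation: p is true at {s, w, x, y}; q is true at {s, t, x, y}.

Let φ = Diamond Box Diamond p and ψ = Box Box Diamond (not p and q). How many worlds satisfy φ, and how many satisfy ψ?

7 and 0

For Diamond Box Diamond p:
s: successors {t}; Box Diamond p there: t:T. ✓
t: successors {u}; Box Diamond p there: u:T. ✓
u: successors {v, w}; Box Diamond p there: v:T, w:T. ✓
v: successors {w}; Box Diamond p there: w:T. ✓
w: successors {x}; Box Diamond p there: x:T. ✓
x: successors {y}; Box Diamond p there: y:T. ✓
y: successors {u, y}; Box Diamond p there: u:T, y:T. ✓
— 7 worlds.
For Box Box Diamond (not p and q):
s: successors {t}; Box Diamond (not p and q) there: t:F. ✗
t: successors {u}; Box Diamond (not p and q) there: u:F. ✗
u: successors {v, w}; Box Diamond (not p and q) there: v:F, w:F. ✗
v: successors {w}; Box Diamond (not p and q) there: w:F. ✗
w: successors {x}; Box Diamond (not p and q) there: x:F. ✗
x: successors {y}; Box Diamond (not p and q) there: y:F. ✗
y: successors {u, y}; Box Diamond (not p and q) there: u:F, y:F. ✗
— 0 worlds.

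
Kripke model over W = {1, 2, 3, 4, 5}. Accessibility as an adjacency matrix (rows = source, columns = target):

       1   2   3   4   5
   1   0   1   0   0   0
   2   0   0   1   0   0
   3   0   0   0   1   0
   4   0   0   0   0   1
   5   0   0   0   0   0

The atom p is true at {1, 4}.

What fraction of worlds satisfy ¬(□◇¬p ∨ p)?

1: □◇¬p ∨ p is T. ✗
2: □◇¬p ∨ p is F. ✓
3: □◇¬p ∨ p is T. ✗
4: □◇¬p ∨ p is T. ✗
5: □◇¬p ∨ p is T. ✗
That's 1 of 5 worlds, so 1/5.

1/5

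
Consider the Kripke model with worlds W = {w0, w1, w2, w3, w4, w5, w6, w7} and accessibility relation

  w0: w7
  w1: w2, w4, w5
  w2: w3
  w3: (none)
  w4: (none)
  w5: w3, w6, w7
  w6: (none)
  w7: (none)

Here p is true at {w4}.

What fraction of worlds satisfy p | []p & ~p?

w0: p is F, []p & ~p is F. ✗
w1: p is F, []p & ~p is F. ✗
w2: p is F, []p & ~p is F. ✗
w3: p is F, []p & ~p is T. ✓
w4: p is T, []p & ~p is F. ✓
w5: p is F, []p & ~p is F. ✗
w6: p is F, []p & ~p is T. ✓
w7: p is F, []p & ~p is T. ✓
That's 4 of 8 worlds, so 4/8 = 1/2.

1/2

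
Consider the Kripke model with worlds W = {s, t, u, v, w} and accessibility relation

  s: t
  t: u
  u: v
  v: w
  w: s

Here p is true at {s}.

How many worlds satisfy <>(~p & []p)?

s: successors {t}; ~p & []p there: t:F. ✗
t: successors {u}; ~p & []p there: u:F. ✗
u: successors {v}; ~p & []p there: v:F. ✗
v: successors {w}; ~p & []p there: w:T. ✓
w: successors {s}; ~p & []p there: s:F. ✗
Satisfying worlds: {v}.

1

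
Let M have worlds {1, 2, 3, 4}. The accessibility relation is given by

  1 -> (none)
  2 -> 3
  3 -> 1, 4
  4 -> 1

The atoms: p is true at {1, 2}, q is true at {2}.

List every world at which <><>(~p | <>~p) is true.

1: no successors, so <><>(~p | <>~p) fails. ✗
2: successors {3}; <>(~p | <>~p) there: 3:T. ✓
3: successors {1, 4}; <>(~p | <>~p) there: 1:F, 4:F. ✗
4: successors {1}; <>(~p | <>~p) there: 1:F. ✗

{2}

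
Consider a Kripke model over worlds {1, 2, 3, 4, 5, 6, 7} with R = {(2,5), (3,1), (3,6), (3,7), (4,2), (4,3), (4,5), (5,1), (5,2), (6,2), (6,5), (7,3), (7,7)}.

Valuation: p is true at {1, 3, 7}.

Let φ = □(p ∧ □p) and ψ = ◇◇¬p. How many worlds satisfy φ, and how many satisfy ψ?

For □(p ∧ □p):
1: no successors, so □(p ∧ □p) holds vacuously. ✓
2: successors {5}; p ∧ □p there: 5:F. ✗
3: successors {1, 6, 7}; p ∧ □p there: 1:T, 6:F, 7:T. ✗
4: successors {2, 3, 5}; p ∧ □p there: 2:F, 3:F, 5:F. ✗
5: successors {1, 2}; p ∧ □p there: 1:T, 2:F. ✗
6: successors {2, 5}; p ∧ □p there: 2:F, 5:F. ✗
7: successors {3, 7}; p ∧ □p there: 3:F, 7:T. ✗
— 1 world.
For ◇◇¬p:
1: no successors, so ◇◇¬p fails. ✗
2: successors {5}; ◇¬p there: 5:T. ✓
3: successors {1, 6, 7}; ◇¬p there: 1:F, 6:T, 7:F. ✓
4: successors {2, 3, 5}; ◇¬p there: 2:T, 3:T, 5:T. ✓
5: successors {1, 2}; ◇¬p there: 1:F, 2:T. ✓
6: successors {2, 5}; ◇¬p there: 2:T, 5:T. ✓
7: successors {3, 7}; ◇¬p there: 3:T, 7:F. ✓
— 6 worlds.

1 and 6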